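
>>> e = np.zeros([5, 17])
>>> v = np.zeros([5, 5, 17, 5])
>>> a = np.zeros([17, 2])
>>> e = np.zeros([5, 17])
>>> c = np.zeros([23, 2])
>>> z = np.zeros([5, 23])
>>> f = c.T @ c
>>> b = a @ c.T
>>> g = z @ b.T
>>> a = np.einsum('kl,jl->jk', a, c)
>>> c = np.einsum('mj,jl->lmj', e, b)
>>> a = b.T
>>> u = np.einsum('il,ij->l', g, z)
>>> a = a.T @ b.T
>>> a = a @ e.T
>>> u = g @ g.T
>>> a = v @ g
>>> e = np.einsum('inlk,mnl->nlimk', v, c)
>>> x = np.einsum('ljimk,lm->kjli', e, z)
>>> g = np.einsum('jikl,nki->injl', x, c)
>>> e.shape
(5, 17, 5, 23, 5)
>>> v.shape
(5, 5, 17, 5)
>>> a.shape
(5, 5, 17, 17)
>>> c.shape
(23, 5, 17)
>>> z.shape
(5, 23)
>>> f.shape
(2, 2)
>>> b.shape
(17, 23)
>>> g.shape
(17, 23, 5, 5)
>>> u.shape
(5, 5)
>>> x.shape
(5, 17, 5, 5)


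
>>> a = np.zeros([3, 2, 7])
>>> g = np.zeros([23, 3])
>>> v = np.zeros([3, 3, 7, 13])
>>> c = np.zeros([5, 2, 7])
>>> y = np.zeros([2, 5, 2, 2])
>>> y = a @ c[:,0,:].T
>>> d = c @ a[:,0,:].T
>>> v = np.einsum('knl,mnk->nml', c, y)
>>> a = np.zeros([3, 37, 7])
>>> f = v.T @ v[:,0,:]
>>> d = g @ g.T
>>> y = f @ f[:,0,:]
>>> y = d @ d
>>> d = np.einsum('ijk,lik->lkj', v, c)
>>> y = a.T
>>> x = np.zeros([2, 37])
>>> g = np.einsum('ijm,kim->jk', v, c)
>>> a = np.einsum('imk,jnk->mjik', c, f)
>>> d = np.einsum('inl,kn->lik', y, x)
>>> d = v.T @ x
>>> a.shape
(2, 7, 5, 7)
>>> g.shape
(3, 5)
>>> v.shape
(2, 3, 7)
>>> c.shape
(5, 2, 7)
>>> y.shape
(7, 37, 3)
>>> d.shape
(7, 3, 37)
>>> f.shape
(7, 3, 7)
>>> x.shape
(2, 37)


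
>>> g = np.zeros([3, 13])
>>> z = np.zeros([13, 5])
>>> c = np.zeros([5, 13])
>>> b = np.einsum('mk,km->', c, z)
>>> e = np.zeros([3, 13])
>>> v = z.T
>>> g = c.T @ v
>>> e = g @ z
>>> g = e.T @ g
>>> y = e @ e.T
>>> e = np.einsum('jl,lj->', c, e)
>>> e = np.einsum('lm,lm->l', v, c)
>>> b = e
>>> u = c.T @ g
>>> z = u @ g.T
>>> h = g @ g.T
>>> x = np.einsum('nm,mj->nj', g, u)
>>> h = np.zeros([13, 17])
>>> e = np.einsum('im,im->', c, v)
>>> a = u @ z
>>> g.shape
(5, 13)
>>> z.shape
(13, 5)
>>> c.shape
(5, 13)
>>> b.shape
(5,)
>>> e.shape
()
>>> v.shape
(5, 13)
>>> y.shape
(13, 13)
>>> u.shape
(13, 13)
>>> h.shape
(13, 17)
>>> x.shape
(5, 13)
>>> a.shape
(13, 5)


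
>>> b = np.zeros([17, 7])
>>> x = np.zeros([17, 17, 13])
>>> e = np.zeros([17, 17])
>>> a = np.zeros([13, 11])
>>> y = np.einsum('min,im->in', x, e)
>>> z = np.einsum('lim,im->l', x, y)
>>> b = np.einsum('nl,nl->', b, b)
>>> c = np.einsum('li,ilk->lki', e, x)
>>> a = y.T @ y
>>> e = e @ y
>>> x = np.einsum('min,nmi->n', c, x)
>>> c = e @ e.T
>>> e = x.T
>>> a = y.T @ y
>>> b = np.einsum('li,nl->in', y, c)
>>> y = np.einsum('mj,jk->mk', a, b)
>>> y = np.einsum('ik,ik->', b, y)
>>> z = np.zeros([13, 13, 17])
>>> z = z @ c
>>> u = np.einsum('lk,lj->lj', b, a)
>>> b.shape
(13, 17)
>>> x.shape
(17,)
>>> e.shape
(17,)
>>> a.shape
(13, 13)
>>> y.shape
()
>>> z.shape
(13, 13, 17)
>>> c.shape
(17, 17)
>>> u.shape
(13, 13)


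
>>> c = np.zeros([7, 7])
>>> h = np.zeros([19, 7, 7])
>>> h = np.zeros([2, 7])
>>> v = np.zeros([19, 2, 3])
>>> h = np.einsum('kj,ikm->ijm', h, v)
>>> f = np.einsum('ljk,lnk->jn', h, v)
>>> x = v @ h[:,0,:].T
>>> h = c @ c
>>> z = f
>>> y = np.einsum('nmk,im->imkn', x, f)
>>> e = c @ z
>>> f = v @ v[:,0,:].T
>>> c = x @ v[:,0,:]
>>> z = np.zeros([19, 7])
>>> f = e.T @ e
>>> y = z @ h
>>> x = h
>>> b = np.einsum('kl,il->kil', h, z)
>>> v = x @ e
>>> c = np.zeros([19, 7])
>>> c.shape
(19, 7)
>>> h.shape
(7, 7)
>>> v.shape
(7, 2)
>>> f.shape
(2, 2)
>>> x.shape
(7, 7)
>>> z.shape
(19, 7)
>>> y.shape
(19, 7)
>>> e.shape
(7, 2)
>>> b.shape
(7, 19, 7)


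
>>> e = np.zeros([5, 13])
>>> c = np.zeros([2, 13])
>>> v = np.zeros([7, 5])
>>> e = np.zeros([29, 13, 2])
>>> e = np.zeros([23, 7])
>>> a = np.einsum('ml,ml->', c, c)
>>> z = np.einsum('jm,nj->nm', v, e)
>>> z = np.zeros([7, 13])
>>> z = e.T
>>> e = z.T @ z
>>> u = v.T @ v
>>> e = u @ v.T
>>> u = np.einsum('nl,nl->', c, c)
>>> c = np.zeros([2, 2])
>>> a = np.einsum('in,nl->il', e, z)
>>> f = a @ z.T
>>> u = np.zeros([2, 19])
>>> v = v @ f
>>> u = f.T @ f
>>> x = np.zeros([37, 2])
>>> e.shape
(5, 7)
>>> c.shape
(2, 2)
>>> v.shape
(7, 7)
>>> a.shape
(5, 23)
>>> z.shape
(7, 23)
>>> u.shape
(7, 7)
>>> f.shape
(5, 7)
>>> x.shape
(37, 2)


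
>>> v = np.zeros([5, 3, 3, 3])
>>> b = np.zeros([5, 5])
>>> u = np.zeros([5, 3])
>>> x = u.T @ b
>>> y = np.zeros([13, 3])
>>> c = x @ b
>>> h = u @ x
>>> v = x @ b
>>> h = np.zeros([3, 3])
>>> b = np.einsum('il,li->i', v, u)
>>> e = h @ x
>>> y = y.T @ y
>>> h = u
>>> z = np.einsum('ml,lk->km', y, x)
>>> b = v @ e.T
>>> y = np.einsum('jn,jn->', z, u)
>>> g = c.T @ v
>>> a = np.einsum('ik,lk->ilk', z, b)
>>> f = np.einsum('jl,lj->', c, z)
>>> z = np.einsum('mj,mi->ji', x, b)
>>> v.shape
(3, 5)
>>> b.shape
(3, 3)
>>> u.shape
(5, 3)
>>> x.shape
(3, 5)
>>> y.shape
()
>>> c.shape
(3, 5)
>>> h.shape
(5, 3)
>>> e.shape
(3, 5)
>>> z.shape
(5, 3)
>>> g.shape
(5, 5)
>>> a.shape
(5, 3, 3)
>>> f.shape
()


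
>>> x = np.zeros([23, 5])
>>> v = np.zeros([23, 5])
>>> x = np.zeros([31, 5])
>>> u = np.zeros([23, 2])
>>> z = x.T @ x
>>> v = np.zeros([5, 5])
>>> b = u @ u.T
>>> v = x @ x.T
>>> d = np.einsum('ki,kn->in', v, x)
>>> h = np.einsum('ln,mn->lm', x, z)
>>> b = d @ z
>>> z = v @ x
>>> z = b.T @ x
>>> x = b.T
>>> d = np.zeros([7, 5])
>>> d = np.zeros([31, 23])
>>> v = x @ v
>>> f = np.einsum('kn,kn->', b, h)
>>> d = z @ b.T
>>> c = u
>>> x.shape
(5, 31)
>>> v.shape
(5, 31)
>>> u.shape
(23, 2)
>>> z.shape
(5, 5)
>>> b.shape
(31, 5)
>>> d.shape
(5, 31)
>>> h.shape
(31, 5)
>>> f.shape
()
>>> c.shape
(23, 2)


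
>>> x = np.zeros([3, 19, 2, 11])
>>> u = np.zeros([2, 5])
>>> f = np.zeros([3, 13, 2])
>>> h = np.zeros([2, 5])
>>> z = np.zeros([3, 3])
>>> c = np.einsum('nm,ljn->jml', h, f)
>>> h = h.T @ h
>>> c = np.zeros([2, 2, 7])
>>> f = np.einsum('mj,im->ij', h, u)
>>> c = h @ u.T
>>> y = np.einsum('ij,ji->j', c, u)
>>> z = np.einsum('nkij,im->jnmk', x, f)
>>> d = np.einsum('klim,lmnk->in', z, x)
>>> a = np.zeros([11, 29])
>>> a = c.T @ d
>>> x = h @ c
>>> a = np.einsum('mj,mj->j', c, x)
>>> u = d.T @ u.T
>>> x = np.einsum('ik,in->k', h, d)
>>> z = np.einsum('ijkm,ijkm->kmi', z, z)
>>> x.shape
(5,)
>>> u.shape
(2, 2)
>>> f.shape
(2, 5)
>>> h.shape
(5, 5)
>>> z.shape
(5, 19, 11)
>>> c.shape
(5, 2)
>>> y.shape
(2,)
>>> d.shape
(5, 2)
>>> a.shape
(2,)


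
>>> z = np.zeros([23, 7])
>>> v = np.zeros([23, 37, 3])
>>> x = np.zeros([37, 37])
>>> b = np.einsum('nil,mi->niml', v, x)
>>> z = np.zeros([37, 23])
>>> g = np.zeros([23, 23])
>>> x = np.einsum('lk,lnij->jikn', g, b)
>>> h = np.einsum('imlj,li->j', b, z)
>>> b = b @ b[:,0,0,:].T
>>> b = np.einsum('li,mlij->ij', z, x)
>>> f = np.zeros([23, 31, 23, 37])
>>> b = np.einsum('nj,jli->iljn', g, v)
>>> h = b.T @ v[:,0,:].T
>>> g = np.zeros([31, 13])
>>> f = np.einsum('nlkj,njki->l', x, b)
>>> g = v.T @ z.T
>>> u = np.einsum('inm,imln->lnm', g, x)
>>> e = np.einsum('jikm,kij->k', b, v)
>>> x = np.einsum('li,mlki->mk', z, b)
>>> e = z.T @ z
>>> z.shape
(37, 23)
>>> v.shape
(23, 37, 3)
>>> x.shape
(3, 23)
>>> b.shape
(3, 37, 23, 23)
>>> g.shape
(3, 37, 37)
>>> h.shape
(23, 23, 37, 23)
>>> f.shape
(37,)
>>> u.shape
(23, 37, 37)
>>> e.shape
(23, 23)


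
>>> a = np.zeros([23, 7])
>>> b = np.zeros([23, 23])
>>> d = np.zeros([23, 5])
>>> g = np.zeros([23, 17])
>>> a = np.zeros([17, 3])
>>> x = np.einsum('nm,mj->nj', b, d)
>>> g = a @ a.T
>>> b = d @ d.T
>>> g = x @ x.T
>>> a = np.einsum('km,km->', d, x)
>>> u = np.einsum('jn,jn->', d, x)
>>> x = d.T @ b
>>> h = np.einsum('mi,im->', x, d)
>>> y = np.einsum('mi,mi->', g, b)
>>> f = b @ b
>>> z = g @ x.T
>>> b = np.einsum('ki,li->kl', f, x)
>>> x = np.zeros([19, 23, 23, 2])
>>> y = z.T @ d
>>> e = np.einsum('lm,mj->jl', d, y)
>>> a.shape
()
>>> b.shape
(23, 5)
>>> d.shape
(23, 5)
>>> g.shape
(23, 23)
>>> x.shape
(19, 23, 23, 2)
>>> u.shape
()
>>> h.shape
()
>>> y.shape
(5, 5)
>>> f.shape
(23, 23)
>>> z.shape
(23, 5)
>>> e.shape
(5, 23)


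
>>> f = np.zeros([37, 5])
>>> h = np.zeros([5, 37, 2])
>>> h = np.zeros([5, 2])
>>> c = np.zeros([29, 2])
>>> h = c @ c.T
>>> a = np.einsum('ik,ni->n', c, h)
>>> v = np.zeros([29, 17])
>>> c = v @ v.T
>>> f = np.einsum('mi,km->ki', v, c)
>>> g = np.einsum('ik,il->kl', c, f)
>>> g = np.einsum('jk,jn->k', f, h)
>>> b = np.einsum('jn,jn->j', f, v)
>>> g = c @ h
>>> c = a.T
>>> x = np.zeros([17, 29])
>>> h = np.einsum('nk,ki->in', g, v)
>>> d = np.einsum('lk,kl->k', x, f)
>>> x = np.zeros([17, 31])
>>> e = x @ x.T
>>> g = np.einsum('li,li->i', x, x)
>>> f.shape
(29, 17)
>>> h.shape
(17, 29)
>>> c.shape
(29,)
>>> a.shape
(29,)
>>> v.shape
(29, 17)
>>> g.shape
(31,)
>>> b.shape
(29,)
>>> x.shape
(17, 31)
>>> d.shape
(29,)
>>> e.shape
(17, 17)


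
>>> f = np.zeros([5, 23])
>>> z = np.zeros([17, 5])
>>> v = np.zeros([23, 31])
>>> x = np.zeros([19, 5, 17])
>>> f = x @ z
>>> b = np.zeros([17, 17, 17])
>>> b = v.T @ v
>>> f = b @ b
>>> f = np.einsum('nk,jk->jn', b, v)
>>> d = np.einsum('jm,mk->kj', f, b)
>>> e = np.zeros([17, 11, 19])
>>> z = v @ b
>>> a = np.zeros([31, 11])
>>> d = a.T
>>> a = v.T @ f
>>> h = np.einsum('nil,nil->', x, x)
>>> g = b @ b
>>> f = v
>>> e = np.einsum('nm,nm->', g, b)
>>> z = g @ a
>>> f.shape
(23, 31)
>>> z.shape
(31, 31)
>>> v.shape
(23, 31)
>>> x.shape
(19, 5, 17)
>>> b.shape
(31, 31)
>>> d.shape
(11, 31)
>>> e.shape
()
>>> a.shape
(31, 31)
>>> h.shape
()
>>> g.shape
(31, 31)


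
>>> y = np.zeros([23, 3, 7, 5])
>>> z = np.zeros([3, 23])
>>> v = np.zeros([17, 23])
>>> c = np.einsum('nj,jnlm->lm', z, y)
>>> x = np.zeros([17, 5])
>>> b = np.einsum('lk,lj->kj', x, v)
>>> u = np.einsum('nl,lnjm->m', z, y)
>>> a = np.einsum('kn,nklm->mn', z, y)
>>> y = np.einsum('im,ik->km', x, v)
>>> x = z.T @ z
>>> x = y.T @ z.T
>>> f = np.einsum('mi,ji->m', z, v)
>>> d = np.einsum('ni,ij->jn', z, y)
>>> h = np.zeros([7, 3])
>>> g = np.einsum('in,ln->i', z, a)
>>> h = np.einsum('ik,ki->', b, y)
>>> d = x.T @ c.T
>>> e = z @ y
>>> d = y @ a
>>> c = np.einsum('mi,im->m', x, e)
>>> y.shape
(23, 5)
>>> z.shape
(3, 23)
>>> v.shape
(17, 23)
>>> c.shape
(5,)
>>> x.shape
(5, 3)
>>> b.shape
(5, 23)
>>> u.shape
(5,)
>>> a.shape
(5, 23)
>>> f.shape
(3,)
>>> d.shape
(23, 23)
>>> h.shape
()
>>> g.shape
(3,)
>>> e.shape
(3, 5)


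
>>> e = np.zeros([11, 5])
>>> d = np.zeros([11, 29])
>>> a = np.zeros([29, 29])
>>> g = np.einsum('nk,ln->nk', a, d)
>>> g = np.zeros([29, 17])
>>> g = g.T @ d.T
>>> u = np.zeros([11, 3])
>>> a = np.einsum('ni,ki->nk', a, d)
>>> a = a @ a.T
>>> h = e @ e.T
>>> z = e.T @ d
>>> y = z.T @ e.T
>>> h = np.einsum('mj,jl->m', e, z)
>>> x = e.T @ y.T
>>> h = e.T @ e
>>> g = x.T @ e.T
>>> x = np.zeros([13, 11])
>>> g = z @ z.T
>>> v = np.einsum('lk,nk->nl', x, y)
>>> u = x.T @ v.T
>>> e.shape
(11, 5)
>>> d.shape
(11, 29)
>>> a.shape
(29, 29)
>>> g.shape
(5, 5)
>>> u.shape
(11, 29)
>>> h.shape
(5, 5)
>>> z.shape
(5, 29)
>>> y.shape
(29, 11)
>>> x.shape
(13, 11)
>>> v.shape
(29, 13)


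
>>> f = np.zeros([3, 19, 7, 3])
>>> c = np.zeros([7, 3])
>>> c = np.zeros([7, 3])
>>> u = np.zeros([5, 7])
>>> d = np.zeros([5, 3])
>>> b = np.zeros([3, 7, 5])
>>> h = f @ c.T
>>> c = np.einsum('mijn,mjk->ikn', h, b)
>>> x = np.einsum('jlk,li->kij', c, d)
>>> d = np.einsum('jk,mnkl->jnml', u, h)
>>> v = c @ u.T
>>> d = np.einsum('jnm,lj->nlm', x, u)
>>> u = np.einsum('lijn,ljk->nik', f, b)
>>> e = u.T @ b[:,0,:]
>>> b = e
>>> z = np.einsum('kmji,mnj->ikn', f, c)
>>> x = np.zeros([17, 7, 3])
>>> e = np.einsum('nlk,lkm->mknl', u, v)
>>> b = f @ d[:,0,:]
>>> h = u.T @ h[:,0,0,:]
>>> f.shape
(3, 19, 7, 3)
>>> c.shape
(19, 5, 7)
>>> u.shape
(3, 19, 5)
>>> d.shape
(3, 5, 19)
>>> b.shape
(3, 19, 7, 19)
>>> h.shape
(5, 19, 7)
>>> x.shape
(17, 7, 3)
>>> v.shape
(19, 5, 5)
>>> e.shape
(5, 5, 3, 19)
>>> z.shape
(3, 3, 5)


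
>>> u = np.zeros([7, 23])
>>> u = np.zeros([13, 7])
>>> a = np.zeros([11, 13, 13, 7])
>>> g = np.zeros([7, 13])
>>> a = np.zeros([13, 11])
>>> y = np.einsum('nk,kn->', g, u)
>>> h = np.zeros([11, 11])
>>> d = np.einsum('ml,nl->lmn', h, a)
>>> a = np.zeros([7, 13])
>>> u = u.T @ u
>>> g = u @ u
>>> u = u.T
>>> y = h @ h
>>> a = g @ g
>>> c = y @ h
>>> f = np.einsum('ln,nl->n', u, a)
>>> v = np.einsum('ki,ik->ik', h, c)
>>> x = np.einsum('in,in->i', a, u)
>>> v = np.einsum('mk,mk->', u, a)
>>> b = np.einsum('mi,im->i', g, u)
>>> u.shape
(7, 7)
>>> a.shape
(7, 7)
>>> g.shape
(7, 7)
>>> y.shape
(11, 11)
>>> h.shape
(11, 11)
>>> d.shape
(11, 11, 13)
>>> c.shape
(11, 11)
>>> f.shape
(7,)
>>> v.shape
()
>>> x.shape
(7,)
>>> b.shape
(7,)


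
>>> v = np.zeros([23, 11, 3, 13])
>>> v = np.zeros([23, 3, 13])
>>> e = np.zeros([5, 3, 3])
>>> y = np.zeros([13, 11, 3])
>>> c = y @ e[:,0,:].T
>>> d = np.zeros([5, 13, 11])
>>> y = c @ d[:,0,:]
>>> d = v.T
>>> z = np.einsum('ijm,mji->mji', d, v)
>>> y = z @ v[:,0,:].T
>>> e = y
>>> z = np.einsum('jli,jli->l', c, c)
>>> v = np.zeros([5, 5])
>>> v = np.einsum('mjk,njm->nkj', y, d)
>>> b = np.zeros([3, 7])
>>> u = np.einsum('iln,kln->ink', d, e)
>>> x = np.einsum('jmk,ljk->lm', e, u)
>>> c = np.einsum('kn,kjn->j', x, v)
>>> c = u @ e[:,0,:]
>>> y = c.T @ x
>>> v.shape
(13, 23, 3)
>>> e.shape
(23, 3, 23)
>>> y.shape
(23, 23, 3)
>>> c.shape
(13, 23, 23)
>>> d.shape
(13, 3, 23)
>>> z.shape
(11,)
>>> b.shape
(3, 7)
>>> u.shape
(13, 23, 23)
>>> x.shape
(13, 3)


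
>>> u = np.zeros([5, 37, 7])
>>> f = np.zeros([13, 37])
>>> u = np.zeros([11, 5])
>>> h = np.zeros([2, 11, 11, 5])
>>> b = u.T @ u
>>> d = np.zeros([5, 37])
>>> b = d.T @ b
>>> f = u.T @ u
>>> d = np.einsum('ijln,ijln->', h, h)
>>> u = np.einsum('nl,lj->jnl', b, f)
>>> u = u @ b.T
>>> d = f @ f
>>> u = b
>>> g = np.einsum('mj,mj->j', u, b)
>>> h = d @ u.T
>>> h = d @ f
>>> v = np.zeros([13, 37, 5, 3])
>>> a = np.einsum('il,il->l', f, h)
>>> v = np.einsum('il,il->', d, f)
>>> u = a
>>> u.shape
(5,)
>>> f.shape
(5, 5)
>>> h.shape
(5, 5)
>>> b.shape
(37, 5)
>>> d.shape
(5, 5)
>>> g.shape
(5,)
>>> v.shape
()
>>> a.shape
(5,)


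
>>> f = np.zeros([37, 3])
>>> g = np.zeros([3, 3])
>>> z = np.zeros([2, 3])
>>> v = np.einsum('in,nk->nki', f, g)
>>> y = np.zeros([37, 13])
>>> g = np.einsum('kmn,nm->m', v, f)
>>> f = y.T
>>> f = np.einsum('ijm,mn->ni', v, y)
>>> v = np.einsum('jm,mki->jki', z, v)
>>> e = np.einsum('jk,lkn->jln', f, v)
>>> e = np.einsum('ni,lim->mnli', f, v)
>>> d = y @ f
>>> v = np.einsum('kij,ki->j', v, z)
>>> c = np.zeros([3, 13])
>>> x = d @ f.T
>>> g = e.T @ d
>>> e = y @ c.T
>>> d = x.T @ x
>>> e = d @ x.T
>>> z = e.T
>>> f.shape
(13, 3)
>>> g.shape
(3, 2, 13, 3)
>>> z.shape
(37, 13)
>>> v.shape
(37,)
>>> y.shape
(37, 13)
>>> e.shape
(13, 37)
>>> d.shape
(13, 13)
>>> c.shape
(3, 13)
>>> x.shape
(37, 13)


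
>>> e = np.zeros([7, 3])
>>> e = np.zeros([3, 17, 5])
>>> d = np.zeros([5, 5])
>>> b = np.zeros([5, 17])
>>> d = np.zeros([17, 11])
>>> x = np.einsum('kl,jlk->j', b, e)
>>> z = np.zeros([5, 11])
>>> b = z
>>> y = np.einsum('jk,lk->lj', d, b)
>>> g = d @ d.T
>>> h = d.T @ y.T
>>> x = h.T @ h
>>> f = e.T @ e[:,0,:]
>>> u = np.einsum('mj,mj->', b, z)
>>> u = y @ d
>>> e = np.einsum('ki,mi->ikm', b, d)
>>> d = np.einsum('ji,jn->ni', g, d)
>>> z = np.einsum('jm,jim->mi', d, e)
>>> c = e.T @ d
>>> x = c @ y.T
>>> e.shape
(11, 5, 17)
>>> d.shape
(11, 17)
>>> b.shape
(5, 11)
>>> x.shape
(17, 5, 5)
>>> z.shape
(17, 5)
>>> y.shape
(5, 17)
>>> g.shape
(17, 17)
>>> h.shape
(11, 5)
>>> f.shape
(5, 17, 5)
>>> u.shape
(5, 11)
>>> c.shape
(17, 5, 17)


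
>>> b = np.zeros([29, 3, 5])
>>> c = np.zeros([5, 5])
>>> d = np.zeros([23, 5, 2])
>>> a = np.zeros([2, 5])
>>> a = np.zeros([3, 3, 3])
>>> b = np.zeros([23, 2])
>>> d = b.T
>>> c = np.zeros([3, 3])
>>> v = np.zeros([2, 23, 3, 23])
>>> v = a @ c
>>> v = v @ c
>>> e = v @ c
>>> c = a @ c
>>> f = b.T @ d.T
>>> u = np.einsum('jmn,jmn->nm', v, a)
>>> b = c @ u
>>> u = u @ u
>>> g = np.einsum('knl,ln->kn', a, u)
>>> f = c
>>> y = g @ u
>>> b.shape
(3, 3, 3)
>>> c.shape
(3, 3, 3)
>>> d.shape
(2, 23)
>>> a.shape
(3, 3, 3)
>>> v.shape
(3, 3, 3)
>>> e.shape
(3, 3, 3)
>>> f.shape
(3, 3, 3)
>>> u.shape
(3, 3)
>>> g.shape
(3, 3)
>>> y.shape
(3, 3)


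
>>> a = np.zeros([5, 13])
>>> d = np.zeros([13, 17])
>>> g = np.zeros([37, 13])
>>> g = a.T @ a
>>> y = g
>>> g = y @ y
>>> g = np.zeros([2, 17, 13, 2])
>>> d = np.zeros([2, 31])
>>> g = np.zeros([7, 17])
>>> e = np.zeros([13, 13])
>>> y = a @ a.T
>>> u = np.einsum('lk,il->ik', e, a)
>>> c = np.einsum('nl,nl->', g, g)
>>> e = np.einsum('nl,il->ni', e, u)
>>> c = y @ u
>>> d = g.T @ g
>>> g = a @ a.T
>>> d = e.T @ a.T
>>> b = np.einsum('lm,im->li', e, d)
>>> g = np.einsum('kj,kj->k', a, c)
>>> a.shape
(5, 13)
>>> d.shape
(5, 5)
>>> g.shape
(5,)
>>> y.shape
(5, 5)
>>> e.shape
(13, 5)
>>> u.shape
(5, 13)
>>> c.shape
(5, 13)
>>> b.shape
(13, 5)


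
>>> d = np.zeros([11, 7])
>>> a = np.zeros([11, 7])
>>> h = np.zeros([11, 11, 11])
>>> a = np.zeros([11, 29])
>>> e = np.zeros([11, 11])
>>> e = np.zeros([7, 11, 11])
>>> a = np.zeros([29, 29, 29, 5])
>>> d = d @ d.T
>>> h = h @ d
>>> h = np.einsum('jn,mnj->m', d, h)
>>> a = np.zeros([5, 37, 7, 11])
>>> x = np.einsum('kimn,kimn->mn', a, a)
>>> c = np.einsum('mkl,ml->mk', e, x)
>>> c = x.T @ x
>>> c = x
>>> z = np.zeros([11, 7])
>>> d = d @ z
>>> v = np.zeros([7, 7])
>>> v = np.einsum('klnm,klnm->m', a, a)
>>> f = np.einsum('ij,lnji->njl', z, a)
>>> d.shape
(11, 7)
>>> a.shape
(5, 37, 7, 11)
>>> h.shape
(11,)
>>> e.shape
(7, 11, 11)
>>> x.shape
(7, 11)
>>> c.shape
(7, 11)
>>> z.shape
(11, 7)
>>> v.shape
(11,)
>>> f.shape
(37, 7, 5)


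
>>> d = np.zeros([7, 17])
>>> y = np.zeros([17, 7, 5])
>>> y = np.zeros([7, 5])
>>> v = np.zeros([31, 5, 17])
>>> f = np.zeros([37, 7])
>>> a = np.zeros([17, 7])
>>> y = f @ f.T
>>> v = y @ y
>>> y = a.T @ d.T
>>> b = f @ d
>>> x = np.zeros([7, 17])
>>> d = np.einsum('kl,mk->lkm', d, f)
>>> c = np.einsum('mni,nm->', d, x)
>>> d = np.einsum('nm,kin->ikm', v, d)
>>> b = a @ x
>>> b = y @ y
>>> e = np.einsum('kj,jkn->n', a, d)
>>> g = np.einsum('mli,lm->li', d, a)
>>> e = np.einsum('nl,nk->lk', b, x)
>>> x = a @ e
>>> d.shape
(7, 17, 37)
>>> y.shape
(7, 7)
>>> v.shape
(37, 37)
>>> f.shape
(37, 7)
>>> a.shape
(17, 7)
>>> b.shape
(7, 7)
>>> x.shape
(17, 17)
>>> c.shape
()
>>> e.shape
(7, 17)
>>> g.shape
(17, 37)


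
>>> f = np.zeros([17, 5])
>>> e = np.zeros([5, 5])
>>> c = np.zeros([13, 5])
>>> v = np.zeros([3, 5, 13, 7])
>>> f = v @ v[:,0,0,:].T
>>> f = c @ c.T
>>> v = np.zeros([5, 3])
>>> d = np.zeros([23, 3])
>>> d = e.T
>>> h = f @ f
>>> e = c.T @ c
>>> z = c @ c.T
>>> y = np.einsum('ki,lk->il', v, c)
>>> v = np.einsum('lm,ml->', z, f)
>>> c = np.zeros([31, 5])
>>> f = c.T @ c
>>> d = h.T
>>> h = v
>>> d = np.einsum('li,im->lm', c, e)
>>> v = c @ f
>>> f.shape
(5, 5)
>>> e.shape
(5, 5)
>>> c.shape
(31, 5)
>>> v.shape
(31, 5)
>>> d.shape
(31, 5)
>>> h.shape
()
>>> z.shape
(13, 13)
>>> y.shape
(3, 13)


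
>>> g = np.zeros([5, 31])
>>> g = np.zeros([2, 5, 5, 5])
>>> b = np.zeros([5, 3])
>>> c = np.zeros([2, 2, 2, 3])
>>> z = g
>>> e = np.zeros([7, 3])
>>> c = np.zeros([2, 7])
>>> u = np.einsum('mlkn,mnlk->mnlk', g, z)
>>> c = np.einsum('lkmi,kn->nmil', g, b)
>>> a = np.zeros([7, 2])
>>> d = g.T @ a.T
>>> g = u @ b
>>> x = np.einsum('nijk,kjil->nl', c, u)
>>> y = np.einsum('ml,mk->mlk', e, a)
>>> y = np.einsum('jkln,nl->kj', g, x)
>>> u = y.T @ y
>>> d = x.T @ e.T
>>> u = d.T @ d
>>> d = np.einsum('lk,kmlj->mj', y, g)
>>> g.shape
(2, 5, 5, 3)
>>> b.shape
(5, 3)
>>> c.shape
(3, 5, 5, 2)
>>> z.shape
(2, 5, 5, 5)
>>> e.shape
(7, 3)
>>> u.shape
(7, 7)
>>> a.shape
(7, 2)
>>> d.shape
(5, 3)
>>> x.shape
(3, 5)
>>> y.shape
(5, 2)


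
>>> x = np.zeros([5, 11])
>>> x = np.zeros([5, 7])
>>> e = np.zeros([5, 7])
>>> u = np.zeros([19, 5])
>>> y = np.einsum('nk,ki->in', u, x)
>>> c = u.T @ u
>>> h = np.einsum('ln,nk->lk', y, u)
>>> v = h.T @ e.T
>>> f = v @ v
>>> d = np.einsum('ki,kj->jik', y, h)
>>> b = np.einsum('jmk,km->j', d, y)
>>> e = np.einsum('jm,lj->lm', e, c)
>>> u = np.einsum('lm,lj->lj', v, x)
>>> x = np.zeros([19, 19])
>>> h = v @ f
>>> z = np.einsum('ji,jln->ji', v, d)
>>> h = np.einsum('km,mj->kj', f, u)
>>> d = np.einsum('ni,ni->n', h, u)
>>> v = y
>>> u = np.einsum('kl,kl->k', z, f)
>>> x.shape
(19, 19)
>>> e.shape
(5, 7)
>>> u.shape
(5,)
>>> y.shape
(7, 19)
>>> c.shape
(5, 5)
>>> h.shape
(5, 7)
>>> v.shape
(7, 19)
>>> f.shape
(5, 5)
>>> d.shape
(5,)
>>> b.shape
(5,)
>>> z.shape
(5, 5)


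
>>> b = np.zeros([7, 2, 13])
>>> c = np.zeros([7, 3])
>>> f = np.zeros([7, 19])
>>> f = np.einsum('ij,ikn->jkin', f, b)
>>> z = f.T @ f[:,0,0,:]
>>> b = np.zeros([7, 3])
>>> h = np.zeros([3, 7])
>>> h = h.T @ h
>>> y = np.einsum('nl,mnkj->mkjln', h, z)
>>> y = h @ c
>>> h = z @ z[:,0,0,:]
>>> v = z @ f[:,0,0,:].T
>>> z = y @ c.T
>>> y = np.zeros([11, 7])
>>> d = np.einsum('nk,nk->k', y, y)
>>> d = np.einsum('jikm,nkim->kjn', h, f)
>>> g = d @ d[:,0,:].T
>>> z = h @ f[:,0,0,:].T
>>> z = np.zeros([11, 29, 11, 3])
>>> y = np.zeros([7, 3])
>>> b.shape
(7, 3)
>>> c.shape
(7, 3)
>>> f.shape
(19, 2, 7, 13)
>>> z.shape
(11, 29, 11, 3)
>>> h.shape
(13, 7, 2, 13)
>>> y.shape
(7, 3)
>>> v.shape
(13, 7, 2, 19)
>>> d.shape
(2, 13, 19)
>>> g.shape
(2, 13, 2)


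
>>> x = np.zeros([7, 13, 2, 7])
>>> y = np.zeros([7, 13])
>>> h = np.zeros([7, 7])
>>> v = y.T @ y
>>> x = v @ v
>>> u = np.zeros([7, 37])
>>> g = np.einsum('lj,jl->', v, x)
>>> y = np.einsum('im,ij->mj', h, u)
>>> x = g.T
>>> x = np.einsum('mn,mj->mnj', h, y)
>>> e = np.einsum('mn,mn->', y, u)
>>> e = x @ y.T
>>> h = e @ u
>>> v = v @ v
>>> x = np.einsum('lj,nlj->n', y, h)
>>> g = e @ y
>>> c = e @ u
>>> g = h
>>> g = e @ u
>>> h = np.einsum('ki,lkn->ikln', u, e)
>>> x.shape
(7,)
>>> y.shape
(7, 37)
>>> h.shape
(37, 7, 7, 7)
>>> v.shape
(13, 13)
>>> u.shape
(7, 37)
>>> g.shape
(7, 7, 37)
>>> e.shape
(7, 7, 7)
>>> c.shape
(7, 7, 37)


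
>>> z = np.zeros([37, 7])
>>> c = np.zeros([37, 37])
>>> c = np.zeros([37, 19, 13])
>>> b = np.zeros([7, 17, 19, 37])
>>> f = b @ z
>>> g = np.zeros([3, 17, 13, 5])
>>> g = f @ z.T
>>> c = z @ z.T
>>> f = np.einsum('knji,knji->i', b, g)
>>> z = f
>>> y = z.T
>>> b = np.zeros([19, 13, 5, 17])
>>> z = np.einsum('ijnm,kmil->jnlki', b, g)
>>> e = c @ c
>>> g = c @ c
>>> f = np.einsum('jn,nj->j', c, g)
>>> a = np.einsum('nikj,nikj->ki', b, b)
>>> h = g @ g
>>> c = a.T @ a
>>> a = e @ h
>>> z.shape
(13, 5, 37, 7, 19)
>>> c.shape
(13, 13)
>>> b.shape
(19, 13, 5, 17)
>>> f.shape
(37,)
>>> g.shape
(37, 37)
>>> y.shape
(37,)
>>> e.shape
(37, 37)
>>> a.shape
(37, 37)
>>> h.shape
(37, 37)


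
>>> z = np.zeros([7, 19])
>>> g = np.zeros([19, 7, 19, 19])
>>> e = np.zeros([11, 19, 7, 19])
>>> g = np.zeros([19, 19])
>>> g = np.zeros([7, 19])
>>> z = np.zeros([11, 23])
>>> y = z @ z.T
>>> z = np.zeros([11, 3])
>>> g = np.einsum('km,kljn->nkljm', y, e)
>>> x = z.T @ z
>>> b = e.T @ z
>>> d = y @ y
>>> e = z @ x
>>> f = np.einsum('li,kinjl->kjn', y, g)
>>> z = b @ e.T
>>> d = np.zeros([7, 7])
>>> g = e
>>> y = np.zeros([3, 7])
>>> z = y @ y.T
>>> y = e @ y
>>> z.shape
(3, 3)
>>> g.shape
(11, 3)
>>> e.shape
(11, 3)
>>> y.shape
(11, 7)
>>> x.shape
(3, 3)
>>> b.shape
(19, 7, 19, 3)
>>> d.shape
(7, 7)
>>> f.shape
(19, 7, 19)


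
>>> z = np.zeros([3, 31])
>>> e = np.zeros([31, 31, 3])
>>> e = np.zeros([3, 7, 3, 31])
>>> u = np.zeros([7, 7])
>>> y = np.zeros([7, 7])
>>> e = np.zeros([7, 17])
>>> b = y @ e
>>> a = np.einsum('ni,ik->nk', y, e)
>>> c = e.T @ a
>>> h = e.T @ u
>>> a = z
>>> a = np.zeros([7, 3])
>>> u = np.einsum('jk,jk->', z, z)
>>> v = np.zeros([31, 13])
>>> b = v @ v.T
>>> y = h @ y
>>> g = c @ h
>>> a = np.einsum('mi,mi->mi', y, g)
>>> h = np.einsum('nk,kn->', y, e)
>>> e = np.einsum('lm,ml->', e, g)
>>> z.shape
(3, 31)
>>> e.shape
()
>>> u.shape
()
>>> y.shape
(17, 7)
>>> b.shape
(31, 31)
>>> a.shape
(17, 7)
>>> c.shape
(17, 17)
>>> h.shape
()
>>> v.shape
(31, 13)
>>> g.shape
(17, 7)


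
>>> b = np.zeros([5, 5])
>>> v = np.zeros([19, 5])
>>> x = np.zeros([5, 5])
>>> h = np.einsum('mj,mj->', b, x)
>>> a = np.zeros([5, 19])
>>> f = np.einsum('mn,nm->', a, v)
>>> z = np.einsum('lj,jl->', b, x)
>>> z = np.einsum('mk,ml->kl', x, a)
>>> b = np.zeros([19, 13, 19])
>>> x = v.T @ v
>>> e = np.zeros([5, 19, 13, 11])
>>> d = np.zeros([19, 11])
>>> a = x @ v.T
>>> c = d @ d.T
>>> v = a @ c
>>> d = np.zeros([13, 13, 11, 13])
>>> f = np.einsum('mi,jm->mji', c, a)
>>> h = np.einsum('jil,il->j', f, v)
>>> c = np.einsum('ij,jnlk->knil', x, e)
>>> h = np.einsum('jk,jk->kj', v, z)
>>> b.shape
(19, 13, 19)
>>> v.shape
(5, 19)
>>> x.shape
(5, 5)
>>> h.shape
(19, 5)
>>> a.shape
(5, 19)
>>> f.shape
(19, 5, 19)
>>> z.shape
(5, 19)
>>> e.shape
(5, 19, 13, 11)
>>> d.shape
(13, 13, 11, 13)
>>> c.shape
(11, 19, 5, 13)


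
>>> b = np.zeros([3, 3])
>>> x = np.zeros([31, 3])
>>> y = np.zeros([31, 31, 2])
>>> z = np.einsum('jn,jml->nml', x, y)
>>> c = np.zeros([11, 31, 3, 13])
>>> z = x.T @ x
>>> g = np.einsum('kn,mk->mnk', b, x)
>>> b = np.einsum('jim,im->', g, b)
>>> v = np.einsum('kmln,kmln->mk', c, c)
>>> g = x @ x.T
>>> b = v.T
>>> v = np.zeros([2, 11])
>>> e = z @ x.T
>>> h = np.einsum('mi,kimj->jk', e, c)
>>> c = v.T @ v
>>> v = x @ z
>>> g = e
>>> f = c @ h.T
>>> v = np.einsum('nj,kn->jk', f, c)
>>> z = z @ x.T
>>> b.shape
(11, 31)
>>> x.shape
(31, 3)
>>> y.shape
(31, 31, 2)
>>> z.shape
(3, 31)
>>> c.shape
(11, 11)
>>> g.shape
(3, 31)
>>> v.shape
(13, 11)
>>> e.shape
(3, 31)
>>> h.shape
(13, 11)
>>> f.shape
(11, 13)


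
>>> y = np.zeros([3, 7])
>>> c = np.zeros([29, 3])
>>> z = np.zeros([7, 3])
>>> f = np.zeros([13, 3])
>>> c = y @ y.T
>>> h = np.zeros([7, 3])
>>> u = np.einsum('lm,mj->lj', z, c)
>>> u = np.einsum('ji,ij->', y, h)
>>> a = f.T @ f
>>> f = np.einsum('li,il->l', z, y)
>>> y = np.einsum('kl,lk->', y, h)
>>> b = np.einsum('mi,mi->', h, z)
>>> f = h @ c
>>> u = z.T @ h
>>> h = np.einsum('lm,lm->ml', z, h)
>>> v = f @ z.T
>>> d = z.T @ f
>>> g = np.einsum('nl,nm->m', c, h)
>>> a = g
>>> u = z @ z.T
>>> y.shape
()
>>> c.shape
(3, 3)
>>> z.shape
(7, 3)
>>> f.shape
(7, 3)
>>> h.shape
(3, 7)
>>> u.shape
(7, 7)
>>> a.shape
(7,)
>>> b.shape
()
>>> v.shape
(7, 7)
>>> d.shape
(3, 3)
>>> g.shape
(7,)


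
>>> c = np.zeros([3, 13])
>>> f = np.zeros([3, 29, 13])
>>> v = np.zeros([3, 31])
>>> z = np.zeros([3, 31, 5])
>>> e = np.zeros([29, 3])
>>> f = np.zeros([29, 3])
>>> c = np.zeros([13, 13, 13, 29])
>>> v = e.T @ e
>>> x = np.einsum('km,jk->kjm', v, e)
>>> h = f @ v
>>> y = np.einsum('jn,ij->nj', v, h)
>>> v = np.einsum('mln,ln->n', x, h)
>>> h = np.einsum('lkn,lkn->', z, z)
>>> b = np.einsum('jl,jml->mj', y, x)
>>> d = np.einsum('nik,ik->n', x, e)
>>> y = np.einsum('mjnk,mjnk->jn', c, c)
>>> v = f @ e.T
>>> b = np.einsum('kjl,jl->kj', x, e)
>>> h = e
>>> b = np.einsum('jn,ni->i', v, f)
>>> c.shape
(13, 13, 13, 29)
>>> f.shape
(29, 3)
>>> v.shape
(29, 29)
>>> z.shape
(3, 31, 5)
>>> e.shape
(29, 3)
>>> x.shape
(3, 29, 3)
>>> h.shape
(29, 3)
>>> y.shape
(13, 13)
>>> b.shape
(3,)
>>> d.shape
(3,)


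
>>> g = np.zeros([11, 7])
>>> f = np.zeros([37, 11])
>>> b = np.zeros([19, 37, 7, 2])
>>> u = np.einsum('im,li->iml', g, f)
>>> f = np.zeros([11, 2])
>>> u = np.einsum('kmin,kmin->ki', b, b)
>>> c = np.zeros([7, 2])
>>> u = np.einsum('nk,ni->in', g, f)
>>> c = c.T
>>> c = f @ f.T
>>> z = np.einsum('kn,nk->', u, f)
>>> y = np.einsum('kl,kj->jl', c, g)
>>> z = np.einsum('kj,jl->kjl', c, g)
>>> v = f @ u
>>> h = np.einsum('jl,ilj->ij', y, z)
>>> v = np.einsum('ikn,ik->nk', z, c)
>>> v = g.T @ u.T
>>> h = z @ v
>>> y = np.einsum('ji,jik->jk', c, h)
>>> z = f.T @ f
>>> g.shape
(11, 7)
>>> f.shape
(11, 2)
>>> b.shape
(19, 37, 7, 2)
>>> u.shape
(2, 11)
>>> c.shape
(11, 11)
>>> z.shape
(2, 2)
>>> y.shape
(11, 2)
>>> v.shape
(7, 2)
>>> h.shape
(11, 11, 2)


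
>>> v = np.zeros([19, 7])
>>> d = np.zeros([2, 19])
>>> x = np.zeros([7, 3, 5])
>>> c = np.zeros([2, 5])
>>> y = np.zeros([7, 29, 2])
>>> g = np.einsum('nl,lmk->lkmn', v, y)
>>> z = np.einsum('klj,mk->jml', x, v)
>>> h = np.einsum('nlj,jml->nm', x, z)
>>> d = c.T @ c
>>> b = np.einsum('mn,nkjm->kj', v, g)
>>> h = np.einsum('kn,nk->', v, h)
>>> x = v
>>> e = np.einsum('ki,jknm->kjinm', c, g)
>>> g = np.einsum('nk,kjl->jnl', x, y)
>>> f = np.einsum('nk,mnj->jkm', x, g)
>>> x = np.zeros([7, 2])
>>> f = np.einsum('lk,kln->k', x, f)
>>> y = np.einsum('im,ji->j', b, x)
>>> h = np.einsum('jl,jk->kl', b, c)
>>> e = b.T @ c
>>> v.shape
(19, 7)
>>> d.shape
(5, 5)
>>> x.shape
(7, 2)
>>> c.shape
(2, 5)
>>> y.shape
(7,)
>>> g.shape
(29, 19, 2)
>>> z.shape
(5, 19, 3)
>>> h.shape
(5, 29)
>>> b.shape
(2, 29)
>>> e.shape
(29, 5)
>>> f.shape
(2,)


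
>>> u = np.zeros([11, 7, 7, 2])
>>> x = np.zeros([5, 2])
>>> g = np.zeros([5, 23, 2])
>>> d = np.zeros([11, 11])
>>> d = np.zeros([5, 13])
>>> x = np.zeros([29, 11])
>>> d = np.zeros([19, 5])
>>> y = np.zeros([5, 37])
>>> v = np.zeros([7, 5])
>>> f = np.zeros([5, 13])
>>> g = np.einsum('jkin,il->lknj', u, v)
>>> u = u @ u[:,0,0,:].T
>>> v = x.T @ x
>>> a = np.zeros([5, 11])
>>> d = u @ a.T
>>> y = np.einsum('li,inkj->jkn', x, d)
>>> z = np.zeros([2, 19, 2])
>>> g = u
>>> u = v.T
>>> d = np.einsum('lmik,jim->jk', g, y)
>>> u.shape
(11, 11)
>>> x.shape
(29, 11)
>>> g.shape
(11, 7, 7, 11)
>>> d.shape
(5, 11)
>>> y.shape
(5, 7, 7)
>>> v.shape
(11, 11)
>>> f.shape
(5, 13)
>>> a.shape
(5, 11)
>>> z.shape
(2, 19, 2)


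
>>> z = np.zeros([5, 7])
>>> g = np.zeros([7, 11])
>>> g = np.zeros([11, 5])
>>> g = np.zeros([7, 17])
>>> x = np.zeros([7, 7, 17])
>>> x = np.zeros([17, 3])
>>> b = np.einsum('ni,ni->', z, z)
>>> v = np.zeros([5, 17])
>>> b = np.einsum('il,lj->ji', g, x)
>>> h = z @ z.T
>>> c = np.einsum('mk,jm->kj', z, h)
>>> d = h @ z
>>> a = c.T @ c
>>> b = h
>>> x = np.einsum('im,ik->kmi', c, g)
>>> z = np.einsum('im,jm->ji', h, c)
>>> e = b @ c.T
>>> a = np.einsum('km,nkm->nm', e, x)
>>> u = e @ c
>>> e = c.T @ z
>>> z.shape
(7, 5)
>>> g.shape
(7, 17)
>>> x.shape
(17, 5, 7)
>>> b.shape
(5, 5)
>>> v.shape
(5, 17)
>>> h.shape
(5, 5)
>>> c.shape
(7, 5)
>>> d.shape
(5, 7)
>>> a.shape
(17, 7)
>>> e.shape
(5, 5)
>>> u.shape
(5, 5)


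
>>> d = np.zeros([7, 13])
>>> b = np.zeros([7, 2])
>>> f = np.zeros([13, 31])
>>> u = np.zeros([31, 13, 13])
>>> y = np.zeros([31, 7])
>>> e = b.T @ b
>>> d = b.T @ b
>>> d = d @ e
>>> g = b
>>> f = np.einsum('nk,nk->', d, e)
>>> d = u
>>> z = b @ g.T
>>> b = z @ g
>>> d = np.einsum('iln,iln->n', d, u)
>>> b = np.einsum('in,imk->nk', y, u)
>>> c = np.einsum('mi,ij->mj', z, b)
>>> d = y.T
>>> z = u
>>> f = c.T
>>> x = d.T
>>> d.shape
(7, 31)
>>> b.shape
(7, 13)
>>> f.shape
(13, 7)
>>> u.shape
(31, 13, 13)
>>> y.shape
(31, 7)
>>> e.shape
(2, 2)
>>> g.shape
(7, 2)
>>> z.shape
(31, 13, 13)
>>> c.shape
(7, 13)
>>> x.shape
(31, 7)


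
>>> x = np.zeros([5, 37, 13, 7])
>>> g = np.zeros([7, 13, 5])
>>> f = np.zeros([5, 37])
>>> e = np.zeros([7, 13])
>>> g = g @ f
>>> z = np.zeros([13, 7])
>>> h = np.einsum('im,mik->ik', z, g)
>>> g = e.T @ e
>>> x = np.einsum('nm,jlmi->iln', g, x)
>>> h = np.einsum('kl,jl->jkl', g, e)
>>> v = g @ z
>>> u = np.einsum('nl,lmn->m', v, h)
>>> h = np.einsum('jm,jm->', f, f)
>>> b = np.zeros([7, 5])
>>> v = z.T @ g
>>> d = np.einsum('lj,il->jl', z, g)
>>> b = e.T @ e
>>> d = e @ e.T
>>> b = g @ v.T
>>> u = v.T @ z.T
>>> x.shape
(7, 37, 13)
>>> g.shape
(13, 13)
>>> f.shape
(5, 37)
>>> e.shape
(7, 13)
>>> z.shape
(13, 7)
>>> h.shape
()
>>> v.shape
(7, 13)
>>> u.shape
(13, 13)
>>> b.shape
(13, 7)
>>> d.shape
(7, 7)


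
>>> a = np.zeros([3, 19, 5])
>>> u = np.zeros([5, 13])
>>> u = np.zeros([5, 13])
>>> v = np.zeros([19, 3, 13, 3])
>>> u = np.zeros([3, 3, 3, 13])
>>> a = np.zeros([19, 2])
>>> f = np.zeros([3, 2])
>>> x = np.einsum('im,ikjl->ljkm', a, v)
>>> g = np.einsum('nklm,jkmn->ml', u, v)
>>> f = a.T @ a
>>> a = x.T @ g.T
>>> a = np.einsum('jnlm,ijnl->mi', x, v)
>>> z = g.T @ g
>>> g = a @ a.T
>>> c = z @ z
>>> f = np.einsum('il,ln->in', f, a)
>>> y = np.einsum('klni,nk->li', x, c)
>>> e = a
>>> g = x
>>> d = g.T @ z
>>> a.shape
(2, 19)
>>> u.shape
(3, 3, 3, 13)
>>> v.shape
(19, 3, 13, 3)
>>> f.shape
(2, 19)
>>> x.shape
(3, 13, 3, 2)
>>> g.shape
(3, 13, 3, 2)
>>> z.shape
(3, 3)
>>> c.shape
(3, 3)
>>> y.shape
(13, 2)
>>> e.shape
(2, 19)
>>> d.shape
(2, 3, 13, 3)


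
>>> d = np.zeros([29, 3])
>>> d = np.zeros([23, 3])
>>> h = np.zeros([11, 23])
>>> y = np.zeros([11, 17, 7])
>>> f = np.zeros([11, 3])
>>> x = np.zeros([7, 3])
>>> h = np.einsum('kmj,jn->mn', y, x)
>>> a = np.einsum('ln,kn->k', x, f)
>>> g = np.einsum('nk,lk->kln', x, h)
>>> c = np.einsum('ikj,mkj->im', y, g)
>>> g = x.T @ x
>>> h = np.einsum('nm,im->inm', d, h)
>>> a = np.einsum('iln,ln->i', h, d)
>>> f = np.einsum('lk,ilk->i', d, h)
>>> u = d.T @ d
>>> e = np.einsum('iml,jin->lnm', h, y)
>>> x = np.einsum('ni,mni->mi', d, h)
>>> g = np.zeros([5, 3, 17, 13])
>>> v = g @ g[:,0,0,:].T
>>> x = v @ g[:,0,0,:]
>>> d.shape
(23, 3)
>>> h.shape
(17, 23, 3)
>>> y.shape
(11, 17, 7)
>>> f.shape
(17,)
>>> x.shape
(5, 3, 17, 13)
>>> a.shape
(17,)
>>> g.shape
(5, 3, 17, 13)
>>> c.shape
(11, 3)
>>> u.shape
(3, 3)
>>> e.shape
(3, 7, 23)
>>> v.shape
(5, 3, 17, 5)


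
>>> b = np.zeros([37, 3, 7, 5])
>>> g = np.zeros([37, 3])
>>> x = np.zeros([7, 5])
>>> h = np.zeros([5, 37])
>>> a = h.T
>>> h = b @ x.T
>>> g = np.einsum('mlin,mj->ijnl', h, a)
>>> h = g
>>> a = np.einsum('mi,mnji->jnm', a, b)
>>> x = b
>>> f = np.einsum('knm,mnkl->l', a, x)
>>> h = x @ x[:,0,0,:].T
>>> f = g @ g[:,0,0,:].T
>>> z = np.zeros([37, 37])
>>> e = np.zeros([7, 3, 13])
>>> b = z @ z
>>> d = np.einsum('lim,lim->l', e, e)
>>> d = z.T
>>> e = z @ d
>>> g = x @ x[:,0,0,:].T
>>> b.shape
(37, 37)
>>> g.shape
(37, 3, 7, 37)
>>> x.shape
(37, 3, 7, 5)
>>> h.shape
(37, 3, 7, 37)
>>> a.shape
(7, 3, 37)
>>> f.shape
(7, 5, 7, 7)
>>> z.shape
(37, 37)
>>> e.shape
(37, 37)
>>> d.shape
(37, 37)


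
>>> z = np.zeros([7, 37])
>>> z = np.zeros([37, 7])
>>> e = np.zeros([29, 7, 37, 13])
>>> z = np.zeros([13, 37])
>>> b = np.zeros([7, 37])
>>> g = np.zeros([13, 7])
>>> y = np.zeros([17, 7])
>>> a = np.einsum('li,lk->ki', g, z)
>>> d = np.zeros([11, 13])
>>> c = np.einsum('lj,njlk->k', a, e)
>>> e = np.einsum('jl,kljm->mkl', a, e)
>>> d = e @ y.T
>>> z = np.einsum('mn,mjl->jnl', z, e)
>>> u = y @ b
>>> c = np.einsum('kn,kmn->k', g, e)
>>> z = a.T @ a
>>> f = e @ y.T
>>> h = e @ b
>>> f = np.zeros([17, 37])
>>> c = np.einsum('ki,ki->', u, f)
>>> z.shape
(7, 7)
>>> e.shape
(13, 29, 7)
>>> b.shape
(7, 37)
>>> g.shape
(13, 7)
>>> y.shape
(17, 7)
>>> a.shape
(37, 7)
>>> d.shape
(13, 29, 17)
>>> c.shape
()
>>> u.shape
(17, 37)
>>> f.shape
(17, 37)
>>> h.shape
(13, 29, 37)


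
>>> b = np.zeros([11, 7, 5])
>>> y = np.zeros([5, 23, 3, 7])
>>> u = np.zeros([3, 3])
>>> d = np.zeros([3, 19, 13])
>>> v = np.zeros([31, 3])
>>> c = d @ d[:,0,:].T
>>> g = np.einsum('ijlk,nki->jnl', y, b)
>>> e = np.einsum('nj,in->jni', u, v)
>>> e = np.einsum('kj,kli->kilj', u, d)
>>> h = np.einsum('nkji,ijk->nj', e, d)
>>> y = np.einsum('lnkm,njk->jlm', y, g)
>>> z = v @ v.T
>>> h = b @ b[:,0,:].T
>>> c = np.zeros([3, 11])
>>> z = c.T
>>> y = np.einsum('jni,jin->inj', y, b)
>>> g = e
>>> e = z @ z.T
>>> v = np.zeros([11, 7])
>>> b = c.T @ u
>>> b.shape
(11, 3)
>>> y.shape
(7, 5, 11)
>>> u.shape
(3, 3)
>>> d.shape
(3, 19, 13)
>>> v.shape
(11, 7)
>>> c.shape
(3, 11)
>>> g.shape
(3, 13, 19, 3)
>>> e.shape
(11, 11)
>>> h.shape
(11, 7, 11)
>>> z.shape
(11, 3)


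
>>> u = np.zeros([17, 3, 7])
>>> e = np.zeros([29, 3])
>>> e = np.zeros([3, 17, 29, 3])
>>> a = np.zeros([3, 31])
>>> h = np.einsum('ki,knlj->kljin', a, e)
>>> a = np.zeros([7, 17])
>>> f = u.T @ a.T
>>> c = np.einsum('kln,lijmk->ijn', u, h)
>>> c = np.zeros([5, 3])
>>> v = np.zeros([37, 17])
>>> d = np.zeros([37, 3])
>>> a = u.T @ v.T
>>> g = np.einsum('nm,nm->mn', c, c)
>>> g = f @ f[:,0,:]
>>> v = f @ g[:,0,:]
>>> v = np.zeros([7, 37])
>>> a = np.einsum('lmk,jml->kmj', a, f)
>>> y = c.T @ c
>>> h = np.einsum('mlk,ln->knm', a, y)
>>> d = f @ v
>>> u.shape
(17, 3, 7)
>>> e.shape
(3, 17, 29, 3)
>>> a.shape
(37, 3, 7)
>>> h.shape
(7, 3, 37)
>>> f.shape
(7, 3, 7)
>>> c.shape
(5, 3)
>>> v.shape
(7, 37)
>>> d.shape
(7, 3, 37)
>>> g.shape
(7, 3, 7)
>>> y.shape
(3, 3)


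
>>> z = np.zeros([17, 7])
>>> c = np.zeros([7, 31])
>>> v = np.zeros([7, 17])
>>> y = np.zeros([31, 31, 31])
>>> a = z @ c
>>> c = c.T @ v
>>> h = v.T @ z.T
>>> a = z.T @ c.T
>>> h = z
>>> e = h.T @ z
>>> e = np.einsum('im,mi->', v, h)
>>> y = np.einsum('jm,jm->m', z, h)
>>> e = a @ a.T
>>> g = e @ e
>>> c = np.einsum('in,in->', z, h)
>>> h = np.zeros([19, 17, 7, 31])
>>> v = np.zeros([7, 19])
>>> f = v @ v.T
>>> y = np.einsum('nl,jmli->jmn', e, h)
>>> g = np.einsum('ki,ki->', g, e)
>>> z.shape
(17, 7)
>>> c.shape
()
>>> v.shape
(7, 19)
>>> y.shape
(19, 17, 7)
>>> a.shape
(7, 31)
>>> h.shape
(19, 17, 7, 31)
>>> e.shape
(7, 7)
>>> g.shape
()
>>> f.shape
(7, 7)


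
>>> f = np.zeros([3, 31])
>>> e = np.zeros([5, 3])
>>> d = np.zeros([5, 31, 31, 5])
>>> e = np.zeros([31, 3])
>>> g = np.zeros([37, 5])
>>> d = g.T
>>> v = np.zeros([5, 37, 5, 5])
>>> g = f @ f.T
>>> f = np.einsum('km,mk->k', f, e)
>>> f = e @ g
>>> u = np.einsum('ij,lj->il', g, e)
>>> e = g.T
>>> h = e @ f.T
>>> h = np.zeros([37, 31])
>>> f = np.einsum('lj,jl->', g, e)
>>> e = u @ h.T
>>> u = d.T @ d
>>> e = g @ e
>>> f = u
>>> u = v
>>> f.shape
(37, 37)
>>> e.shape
(3, 37)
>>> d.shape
(5, 37)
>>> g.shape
(3, 3)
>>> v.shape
(5, 37, 5, 5)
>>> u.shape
(5, 37, 5, 5)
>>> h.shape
(37, 31)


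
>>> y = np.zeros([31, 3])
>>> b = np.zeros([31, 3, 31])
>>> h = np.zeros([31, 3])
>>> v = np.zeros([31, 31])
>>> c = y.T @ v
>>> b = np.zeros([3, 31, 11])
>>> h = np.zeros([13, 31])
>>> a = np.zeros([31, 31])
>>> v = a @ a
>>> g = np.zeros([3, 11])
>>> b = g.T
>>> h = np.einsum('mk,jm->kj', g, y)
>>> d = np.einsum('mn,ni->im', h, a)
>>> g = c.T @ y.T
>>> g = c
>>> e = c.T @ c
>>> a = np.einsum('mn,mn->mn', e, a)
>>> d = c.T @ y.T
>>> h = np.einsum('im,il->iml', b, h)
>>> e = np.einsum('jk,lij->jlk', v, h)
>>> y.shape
(31, 3)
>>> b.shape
(11, 3)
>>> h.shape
(11, 3, 31)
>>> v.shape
(31, 31)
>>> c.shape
(3, 31)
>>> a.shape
(31, 31)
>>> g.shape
(3, 31)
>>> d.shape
(31, 31)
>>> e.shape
(31, 11, 31)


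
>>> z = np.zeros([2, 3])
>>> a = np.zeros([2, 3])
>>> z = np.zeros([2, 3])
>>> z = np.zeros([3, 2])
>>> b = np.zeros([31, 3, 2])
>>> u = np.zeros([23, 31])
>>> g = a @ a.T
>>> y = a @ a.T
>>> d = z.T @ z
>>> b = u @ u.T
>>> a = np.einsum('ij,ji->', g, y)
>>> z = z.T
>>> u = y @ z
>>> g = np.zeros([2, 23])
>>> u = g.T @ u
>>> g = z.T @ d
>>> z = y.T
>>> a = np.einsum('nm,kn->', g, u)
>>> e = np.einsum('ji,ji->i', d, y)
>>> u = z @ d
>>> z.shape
(2, 2)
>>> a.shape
()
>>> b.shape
(23, 23)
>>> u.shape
(2, 2)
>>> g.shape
(3, 2)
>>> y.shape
(2, 2)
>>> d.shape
(2, 2)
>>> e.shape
(2,)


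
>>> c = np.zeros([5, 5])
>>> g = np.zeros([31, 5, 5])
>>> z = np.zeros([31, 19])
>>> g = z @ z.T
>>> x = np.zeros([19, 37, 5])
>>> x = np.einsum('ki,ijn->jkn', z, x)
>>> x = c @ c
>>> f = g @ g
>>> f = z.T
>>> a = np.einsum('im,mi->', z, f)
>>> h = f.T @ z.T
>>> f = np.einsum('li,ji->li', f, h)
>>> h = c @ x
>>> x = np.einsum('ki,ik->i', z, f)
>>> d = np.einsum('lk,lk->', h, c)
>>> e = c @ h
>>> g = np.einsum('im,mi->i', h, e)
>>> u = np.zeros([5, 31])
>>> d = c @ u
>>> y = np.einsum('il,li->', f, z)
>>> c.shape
(5, 5)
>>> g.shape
(5,)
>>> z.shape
(31, 19)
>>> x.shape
(19,)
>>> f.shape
(19, 31)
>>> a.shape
()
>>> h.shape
(5, 5)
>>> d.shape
(5, 31)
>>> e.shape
(5, 5)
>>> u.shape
(5, 31)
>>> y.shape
()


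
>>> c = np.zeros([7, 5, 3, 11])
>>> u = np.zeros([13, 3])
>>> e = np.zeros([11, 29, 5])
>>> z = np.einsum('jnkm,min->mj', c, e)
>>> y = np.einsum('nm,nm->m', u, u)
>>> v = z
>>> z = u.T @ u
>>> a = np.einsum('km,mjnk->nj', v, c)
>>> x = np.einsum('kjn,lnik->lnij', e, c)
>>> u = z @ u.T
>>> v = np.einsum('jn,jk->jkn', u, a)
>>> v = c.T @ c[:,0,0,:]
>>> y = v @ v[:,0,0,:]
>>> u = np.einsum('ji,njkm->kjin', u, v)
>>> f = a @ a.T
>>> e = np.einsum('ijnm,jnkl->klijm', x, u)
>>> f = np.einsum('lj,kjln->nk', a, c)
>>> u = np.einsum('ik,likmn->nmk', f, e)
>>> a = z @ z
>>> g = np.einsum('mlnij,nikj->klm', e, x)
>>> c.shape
(7, 5, 3, 11)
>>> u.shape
(29, 5, 7)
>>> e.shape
(13, 11, 7, 5, 29)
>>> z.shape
(3, 3)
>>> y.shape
(11, 3, 5, 11)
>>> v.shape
(11, 3, 5, 11)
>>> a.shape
(3, 3)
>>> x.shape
(7, 5, 3, 29)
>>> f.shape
(11, 7)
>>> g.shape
(3, 11, 13)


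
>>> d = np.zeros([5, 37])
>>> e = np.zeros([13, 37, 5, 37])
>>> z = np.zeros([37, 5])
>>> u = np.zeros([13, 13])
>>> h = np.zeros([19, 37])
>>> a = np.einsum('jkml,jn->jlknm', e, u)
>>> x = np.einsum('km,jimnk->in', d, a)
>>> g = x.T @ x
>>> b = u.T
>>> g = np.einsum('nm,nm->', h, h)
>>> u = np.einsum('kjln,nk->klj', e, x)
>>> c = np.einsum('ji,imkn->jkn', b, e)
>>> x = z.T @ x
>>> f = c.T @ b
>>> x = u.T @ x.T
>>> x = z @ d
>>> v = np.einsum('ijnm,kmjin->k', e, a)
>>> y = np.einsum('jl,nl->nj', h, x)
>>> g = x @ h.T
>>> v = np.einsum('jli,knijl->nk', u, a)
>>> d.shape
(5, 37)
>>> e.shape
(13, 37, 5, 37)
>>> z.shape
(37, 5)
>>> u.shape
(13, 5, 37)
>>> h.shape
(19, 37)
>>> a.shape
(13, 37, 37, 13, 5)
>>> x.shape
(37, 37)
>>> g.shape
(37, 19)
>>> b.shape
(13, 13)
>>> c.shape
(13, 5, 37)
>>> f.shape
(37, 5, 13)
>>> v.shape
(37, 13)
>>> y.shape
(37, 19)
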